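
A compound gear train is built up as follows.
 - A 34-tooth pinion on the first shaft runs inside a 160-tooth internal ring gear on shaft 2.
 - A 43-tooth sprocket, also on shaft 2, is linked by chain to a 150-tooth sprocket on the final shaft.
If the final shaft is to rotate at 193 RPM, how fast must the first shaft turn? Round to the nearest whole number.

3168 RPM

Overall ratio R = 4.7059 × 3.4884 = 16.416.
Required input speed = output speed × R = 193 × 16.416 = 3168.3 RPM.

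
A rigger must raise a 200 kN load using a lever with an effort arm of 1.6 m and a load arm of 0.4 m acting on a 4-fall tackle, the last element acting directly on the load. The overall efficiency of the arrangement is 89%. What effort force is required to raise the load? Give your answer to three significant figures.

14.0 kN

Lever MA = effort arm / load arm = 1.6/0.4 = 4.
Block-and-tackle MA = number of supporting rope parts = 4.
Combined ideal MA = 4 × 4 = 16.
Actual MA = 16 × 0.89 = 14.24.
Effort = load / actual MA = 200 / 14.24 = 14.045 kN.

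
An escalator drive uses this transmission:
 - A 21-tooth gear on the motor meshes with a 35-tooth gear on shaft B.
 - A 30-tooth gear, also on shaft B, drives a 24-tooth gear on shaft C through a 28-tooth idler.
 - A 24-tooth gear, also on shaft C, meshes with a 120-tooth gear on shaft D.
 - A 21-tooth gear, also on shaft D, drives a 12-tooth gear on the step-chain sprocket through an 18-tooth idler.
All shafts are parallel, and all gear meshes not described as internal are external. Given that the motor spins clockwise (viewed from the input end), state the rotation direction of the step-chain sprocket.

the motor → shaft B: external mesh, 1 reversal → CCW.
shaft B → shaft C: driver → idler → driven is 2 external meshes, 2 reversals → CCW.
shaft C → shaft D: external mesh, 1 reversal → CW.
shaft D → the step-chain sprocket: driver → idler → driven is 2 external meshes, 2 reversals → CW.
6 reversals in total — an even number — so the step-chain sprocket turns the same way as the motor.

clockwise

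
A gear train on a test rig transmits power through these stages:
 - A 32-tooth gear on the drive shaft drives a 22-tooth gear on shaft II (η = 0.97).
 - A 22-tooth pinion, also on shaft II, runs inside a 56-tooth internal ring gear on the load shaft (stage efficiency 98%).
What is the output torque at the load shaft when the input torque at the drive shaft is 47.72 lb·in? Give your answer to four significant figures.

gear mesh 22/32 = 0.6875 → τ = 47.72·0.6875·0.97 = 31.823 lb·in
internal gear 56/22 = 2.5455 → τ = 31.823·2.5455·0.98 = 79.385 lb·in

79.38 lb·in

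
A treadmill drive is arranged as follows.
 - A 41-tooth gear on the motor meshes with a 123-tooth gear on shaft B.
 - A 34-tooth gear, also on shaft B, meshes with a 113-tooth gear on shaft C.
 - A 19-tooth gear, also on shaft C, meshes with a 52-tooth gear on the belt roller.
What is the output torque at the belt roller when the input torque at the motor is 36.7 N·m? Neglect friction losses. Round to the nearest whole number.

1001 N·m

gear mesh 123/41 = 3 → τ = 36.7·3 = 110.1 N·m
gear mesh 113/34 = 3.3235 → τ = 110.1·3.3235 = 365.92 N·m
gear mesh 52/19 = 2.7368 → τ = 365.92·2.7368 = 1001.5 N·m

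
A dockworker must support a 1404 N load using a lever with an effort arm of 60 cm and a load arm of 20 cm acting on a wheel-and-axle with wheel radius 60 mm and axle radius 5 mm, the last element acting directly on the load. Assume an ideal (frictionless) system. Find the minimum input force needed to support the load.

Lever MA = effort arm / load arm = 60/20 = 3.
Wheel-and-axle MA = R/r = 60/5 = 12.
Combined ideal MA = 3 × 12 = 36.
Effort = load / MA = 1404 / 36 = 39 N.

39 N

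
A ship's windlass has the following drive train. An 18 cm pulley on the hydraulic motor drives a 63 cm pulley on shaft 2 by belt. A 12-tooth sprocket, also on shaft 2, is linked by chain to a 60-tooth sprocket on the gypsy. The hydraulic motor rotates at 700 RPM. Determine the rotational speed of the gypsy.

40 RPM

Belt: ratio = 63/18 = 3.5, so shaft 2 turns at 700 / 3.5 = 200 RPM.
Chain: ratio = 60/12 = 5, so the gypsy turns at 200 / 5 = 40 RPM.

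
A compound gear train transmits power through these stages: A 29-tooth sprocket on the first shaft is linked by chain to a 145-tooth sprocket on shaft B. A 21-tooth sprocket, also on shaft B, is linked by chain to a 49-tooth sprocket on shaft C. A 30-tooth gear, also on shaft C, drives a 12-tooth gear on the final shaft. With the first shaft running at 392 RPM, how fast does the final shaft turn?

84 RPM

chain 145/29 = 5 → 392/5 = 78.4 RPM
chain 49/21 = 2.3333 → 78.4/2.3333 = 33.6 RPM
gear mesh 12/30 = 0.4 → 33.6/0.4 = 84 RPM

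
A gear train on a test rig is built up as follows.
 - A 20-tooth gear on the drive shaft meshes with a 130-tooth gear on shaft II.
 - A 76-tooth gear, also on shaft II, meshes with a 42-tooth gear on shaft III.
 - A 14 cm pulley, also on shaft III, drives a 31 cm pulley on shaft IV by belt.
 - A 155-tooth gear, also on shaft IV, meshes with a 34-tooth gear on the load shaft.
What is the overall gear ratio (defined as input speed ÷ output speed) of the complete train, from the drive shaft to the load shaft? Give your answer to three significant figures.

1.74

Each stage contributes driven/driver: gear mesh 130/20 = 6.5, gear mesh 42/76 = 0.55263, belt 31/14 = 2.2143, gear mesh 34/155 = 0.21935.
Overall: 6.5 × 0.55263 × 2.2143 × 0.21935 = 1.7447.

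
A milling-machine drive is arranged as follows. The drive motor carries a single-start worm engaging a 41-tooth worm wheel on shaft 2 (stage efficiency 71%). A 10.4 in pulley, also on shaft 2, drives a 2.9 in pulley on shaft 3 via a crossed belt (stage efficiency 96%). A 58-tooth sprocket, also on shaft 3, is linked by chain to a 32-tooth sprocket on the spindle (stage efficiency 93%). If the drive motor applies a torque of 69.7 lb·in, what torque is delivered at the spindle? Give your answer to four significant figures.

Worm: ratio = 41/1 = 41; torque at shaft 2 = 69.7 × 41 × 0.71 = 2029 lb·in.
Belt: ratio = 2.9/10.4 = 0.27885; torque at shaft 3 = 2029 × 0.27885 × 0.96 = 543.14 lb·in.
Chain: ratio = 32/58 = 0.55172; torque at the spindle = 543.14 × 0.55172 × 0.93 = 278.69 lb·in.

278.7 lb·in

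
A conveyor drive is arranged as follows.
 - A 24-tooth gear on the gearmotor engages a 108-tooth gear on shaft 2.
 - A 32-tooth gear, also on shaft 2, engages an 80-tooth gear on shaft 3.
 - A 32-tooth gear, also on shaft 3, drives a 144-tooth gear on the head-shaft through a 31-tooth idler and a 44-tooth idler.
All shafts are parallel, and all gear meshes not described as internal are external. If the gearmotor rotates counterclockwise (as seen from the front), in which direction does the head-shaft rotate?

the gearmotor → shaft 2: external mesh, 1 reversal → CW.
shaft 2 → shaft 3: external mesh, 1 reversal → CCW.
shaft 3 → the head-shaft: driver → idler → idler → driven is 3 external meshes, 3 reversals → CW.
5 reversals in total — an odd number — so the head-shaft turns opposite to the gearmotor.

clockwise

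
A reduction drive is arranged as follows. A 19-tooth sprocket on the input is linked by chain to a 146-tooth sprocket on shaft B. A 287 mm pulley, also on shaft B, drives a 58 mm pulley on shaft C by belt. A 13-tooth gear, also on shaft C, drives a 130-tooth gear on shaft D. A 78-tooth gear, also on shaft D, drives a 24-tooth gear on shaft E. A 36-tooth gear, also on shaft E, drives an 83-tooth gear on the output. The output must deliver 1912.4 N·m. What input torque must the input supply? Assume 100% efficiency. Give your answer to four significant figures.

173.6 N·m

Overall ratio R = 7.6842 × 0.20209 × 10 × 0.30769 × 2.3056 = 11.016.
Input torque = output torque / R = 1912.4 / 11.016 = 173.6 N·m.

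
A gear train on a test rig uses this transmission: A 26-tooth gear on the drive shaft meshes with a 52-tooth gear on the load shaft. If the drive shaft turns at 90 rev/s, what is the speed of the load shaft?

gear mesh 52/26 = 2 → 90/2 = 45 rev/s

45 rev/s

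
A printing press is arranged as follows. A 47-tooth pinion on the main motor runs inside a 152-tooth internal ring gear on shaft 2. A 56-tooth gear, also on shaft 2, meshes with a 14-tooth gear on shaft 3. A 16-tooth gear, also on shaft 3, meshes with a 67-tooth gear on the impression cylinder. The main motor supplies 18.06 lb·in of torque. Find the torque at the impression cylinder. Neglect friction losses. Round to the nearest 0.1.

internal gear 152/47 = 3.234 → τ = 18.06·3.234 = 58.407 lb·in
gear mesh 14/56 = 0.25 → τ = 58.407·0.25 = 14.602 lb·in
gear mesh 67/16 = 4.1875 → τ = 14.602·4.1875 = 61.145 lb·in

61.1 lb·in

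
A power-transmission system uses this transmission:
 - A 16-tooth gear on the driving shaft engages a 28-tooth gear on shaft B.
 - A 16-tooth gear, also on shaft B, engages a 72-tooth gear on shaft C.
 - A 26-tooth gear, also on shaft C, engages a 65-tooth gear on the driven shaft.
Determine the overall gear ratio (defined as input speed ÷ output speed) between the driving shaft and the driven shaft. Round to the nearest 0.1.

19.7

Each stage contributes driven/driver: gear mesh 28/16 = 1.75, gear mesh 72/16 = 4.5, gear mesh 65/26 = 2.5.
Overall: 1.75 × 4.5 × 2.5 = 19.688.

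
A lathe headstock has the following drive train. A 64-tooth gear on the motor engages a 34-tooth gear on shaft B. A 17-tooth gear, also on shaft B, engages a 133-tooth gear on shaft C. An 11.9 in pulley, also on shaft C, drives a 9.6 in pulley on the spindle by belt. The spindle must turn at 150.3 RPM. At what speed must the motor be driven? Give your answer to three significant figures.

Overall ratio R = 0.53125 × 7.8235 × 0.80672 = 3.3529.
Required input speed = output speed × R = 150.3 × 3.3529 = 503.95 RPM.

504 RPM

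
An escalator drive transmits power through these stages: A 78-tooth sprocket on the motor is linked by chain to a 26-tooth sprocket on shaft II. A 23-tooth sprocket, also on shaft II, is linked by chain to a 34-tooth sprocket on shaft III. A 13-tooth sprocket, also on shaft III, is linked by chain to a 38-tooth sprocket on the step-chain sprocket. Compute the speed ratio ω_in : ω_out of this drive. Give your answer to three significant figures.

1.44

Each stage contributes driven/driver: chain 26/78 = 0.33333, chain 34/23 = 1.4783, chain 38/13 = 2.9231.
Overall: 0.33333 × 1.4783 × 2.9231 = 1.4404.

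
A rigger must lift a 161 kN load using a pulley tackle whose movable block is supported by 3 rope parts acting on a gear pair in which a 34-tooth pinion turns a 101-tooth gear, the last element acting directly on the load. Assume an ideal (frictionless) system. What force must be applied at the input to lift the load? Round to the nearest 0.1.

18.1 kN

Block-and-tackle MA = number of supporting rope parts = 3.
Gear pair MA = 101/34 = 2.9706.
Combined ideal MA = 3 × 2.9706 = 8.9118.
Effort = load / MA = 161 / 8.9118 = 18.066 kN.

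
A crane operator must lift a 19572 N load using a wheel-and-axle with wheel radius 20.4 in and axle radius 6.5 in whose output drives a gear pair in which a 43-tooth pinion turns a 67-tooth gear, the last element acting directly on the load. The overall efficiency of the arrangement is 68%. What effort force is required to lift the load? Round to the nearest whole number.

Wheel-and-axle MA = R/r = 20.4/6.5 = 3.1385.
Gear pair MA = 67/43 = 1.5581.
Combined ideal MA = 3.1385 × 1.5581 = 4.8902.
Actual MA = 4.8902 × 0.68 = 3.3253.
Effort = load / actual MA = 19572 / 3.3253 = 5885.8 N.

5886 N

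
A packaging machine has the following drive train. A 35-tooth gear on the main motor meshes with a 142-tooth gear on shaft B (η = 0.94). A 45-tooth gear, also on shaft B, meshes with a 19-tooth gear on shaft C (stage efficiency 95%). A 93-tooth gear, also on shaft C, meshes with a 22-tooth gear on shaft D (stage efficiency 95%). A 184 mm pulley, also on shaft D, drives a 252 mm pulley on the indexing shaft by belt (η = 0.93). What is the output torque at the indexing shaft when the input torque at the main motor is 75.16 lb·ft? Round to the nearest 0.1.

32.9 lb·ft

gear mesh 142/35 = 4.0571 → τ = 75.16·4.0571·0.94 = 286.64 lb·ft
gear mesh 19/45 = 0.42222 → τ = 286.64·0.42222·0.95 = 114.97 lb·ft
gear mesh 22/93 = 0.23656 → τ = 114.97·0.23656·0.95 = 25.838 lb·ft
belt 252/184 = 1.3696 → τ = 25.838·1.3696·0.93 = 32.91 lb·ft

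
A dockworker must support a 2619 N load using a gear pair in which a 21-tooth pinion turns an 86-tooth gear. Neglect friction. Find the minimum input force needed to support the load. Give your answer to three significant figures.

640 N

Gear pair MA = 86/21 = 4.0952.
Effort = load / MA = 2619 / 4.0952 = 639.52 N.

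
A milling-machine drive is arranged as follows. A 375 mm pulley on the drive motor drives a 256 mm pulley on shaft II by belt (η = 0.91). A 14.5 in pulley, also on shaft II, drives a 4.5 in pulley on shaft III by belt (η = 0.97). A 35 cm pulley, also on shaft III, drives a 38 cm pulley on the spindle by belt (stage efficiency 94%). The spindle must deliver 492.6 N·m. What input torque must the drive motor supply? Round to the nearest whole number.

Overall ratio R = 0.68267 × 0.31034 × 1.0857 = 0.23002; overall efficiency η = 0.91 × 0.97 × 0.94 = 0.8297.
Input torque = output torque / (R × η) = 492.6 / (0.23002 × 0.8297) = 2581 N·m.

2581 N·m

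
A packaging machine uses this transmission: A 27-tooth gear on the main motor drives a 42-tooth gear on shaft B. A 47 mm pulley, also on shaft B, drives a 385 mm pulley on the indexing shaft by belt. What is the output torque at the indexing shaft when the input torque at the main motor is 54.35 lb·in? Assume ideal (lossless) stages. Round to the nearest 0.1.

gear mesh 42/27 = 1.5556 → τ = 54.35·1.5556 = 84.544 lb·in
belt 385/47 = 8.1915 → τ = 84.544·8.1915 = 692.54 lb·in

692.5 lb·in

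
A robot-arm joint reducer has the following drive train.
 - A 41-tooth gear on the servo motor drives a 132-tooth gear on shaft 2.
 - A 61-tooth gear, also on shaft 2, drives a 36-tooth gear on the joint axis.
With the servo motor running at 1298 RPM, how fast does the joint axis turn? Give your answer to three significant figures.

gear mesh 132/41 = 3.2195 → 1298/3.2195 = 403.17 RPM
gear mesh 36/61 = 0.59016 → 403.17/0.59016 = 683.14 RPM

683 RPM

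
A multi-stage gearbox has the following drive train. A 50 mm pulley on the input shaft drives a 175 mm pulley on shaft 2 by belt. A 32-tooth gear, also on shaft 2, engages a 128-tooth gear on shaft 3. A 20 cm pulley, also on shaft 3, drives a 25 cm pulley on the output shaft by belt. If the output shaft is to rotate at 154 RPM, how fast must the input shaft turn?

2695 RPM

Overall ratio R = 3.5 × 4 × 1.25 = 17.5.
Required input speed = output speed × R = 154 × 17.5 = 2695 RPM.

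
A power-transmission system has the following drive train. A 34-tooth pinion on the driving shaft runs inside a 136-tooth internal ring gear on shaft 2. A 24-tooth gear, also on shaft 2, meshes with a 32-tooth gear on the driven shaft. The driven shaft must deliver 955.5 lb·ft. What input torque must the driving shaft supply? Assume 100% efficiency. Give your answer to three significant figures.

179 lb·ft

Overall ratio R = 4 × 1.3333 = 5.3333.
Input torque = output torque / R = 955.5 / 5.3333 = 179.16 lb·ft.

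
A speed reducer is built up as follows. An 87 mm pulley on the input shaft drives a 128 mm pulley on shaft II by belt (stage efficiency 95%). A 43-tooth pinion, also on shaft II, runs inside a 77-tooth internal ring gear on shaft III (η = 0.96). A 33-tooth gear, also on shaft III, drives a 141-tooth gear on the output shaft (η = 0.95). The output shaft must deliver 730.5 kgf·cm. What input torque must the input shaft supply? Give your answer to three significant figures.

74.9 kgf·cm

Overall ratio R = 1.4713 × 1.7907 × 4.2727 = 11.257; overall efficiency η = 0.95 × 0.96 × 0.95 = 0.8664.
Input torque = output torque / (R × η) = 730.5 / (11.257 × 0.8664) = 74.9 kgf·cm.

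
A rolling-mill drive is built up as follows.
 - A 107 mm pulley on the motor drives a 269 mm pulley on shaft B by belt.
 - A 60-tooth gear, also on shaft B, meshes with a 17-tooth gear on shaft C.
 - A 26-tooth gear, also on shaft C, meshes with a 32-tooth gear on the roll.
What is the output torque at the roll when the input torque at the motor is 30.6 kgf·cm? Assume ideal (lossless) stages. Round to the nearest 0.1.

26.8 kgf·cm

Belt: ratio = 269/107 = 2.514; torque at shaft B = 30.6 × 2.514 = 76.929 kgf·cm.
Gear mesh: ratio = 17/60 = 0.28333; torque at shaft C = 76.929 × 0.28333 = 21.797 kgf·cm.
Gear mesh: ratio = 32/26 = 1.2308; torque at the roll = 21.797 × 1.2308 = 26.827 kgf·cm.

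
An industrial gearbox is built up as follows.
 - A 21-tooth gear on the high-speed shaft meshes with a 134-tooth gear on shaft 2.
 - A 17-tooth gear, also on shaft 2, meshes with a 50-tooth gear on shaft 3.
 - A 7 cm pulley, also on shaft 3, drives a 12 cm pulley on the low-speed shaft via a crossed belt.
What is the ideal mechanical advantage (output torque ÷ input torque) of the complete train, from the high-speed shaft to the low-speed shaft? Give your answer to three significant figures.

Each stage contributes driven/driver: gear mesh 134/21 = 6.381, gear mesh 50/17 = 2.9412, belt 12/7 = 1.7143.
Overall: 6.381 × 2.9412 × 1.7143 = 32.173.

32.2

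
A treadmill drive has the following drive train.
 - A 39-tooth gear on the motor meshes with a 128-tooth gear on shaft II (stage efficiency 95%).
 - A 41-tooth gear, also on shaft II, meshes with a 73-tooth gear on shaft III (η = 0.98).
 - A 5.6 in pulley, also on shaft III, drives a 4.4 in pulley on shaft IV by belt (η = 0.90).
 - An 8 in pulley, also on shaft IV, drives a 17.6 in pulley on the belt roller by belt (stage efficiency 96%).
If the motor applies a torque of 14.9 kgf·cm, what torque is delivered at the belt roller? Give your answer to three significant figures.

After the gear mesh (128/39): 14.9 × 3.2821 × 0.95 = 46.457 kgf·cm
After the gear mesh (73/41): 46.457 × 1.7805 × 0.98 = 81.063 kgf·cm
After the belt (4.4/5.6): 81.063 × 0.78571 × 0.90 = 57.323 kgf·cm
After the belt (17.6/8): 57.323 × 2.2 × 0.96 = 121.07 kgf·cm

121 kgf·cm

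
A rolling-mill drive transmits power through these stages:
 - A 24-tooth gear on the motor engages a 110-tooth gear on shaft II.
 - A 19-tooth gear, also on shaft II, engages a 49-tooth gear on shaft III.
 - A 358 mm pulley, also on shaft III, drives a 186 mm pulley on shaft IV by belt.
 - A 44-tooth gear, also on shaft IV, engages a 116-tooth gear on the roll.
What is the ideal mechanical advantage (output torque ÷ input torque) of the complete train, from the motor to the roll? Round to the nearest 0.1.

Each stage contributes driven/driver: gear mesh 110/24 = 4.5833, gear mesh 49/19 = 2.5789, belt 186/358 = 0.51955, gear mesh 116/44 = 2.6364.
Overall: 4.5833 × 2.5789 × 0.51955 × 2.6364 = 16.19.

16.2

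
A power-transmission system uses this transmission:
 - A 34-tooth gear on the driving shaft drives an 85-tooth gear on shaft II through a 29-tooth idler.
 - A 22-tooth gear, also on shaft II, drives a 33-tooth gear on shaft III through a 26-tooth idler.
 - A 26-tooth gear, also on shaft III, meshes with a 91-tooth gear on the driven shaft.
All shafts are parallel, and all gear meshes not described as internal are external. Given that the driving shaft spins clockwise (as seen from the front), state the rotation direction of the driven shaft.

counterclockwise

the driving shaft → shaft II: driver → idler → driven is 2 external meshes, 2 reversals → CW.
shaft II → shaft III: driver → idler → driven is 2 external meshes, 2 reversals → CW.
shaft III → the driven shaft: external mesh, 1 reversal → CCW.
5 reversals in total — an odd number — so the driven shaft turns opposite to the driving shaft.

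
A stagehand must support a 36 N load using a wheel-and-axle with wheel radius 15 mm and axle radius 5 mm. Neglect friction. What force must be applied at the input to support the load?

Wheel-and-axle MA = R/r = 15/5 = 3.
Effort = load / MA = 36 / 3 = 12 N.

12 N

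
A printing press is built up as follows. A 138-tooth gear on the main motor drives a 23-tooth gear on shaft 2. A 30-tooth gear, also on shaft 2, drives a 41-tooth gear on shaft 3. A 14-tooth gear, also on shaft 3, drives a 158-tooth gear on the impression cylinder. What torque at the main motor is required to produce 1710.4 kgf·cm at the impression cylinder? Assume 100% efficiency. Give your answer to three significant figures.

Overall ratio R = 0.16667 × 1.3667 × 11.286 = 2.5706.
Input torque = output torque / R = 1710.4 / 2.5706 = 665.36 kgf·cm.

665 kgf·cm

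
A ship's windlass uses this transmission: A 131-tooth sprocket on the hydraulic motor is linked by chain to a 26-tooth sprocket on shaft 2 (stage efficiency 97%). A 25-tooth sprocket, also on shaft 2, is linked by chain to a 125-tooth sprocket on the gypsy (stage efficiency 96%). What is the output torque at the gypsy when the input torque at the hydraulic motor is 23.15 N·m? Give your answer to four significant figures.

Chain: ratio = 26/131 = 0.19847; torque at shaft 2 = 23.15 × 0.19847 × 0.97 = 4.4568 N·m.
Chain: ratio = 125/25 = 5; torque at the gypsy = 4.4568 × 5 × 0.96 = 21.393 N·m.

21.39 N·m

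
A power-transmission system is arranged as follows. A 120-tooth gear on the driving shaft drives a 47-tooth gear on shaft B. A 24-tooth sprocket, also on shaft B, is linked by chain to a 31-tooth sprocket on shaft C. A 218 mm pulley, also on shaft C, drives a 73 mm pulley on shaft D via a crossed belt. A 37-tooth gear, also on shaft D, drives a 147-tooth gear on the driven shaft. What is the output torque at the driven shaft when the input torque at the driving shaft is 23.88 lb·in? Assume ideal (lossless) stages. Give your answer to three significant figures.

16.1 lb·in

gear mesh 47/120 = 0.39167 → τ = 23.88·0.39167 = 9.353 lb·in
chain 31/24 = 1.2917 → τ = 9.353·1.2917 = 12.081 lb·in
belt 73/218 = 0.33486 → τ = 12.081·0.33486 = 4.0455 lb·in
gear mesh 147/37 = 3.973 → τ = 4.0455·3.973 = 16.072 lb·in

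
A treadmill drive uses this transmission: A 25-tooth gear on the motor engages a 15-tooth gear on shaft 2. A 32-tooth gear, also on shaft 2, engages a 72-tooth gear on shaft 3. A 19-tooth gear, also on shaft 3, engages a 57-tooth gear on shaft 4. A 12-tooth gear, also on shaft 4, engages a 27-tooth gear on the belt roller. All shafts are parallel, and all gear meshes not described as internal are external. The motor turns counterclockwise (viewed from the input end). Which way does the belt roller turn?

the motor → shaft 2: external mesh, 1 reversal → CW.
shaft 2 → shaft 3: external mesh, 1 reversal → CCW.
shaft 3 → shaft 4: external mesh, 1 reversal → CW.
shaft 4 → the belt roller: external mesh, 1 reversal → CCW.
4 reversals in total — an even number — so the belt roller turns the same way as the motor.

counterclockwise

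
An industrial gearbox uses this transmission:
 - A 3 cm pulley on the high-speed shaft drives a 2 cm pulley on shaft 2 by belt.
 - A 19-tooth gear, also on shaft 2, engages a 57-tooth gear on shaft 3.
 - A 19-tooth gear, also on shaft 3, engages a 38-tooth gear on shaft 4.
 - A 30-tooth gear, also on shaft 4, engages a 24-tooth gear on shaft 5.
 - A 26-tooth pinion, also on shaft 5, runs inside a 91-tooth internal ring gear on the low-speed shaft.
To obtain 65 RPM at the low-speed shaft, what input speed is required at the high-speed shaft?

Overall ratio R = 0.66667 × 3 × 2 × 0.8 × 3.5 = 11.2.
Required input speed = output speed × R = 65 × 11.2 = 728 RPM.

728 RPM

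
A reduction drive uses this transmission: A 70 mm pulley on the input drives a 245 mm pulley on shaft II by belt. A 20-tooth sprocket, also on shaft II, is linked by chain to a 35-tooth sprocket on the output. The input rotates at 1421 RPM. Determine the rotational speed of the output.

232 RPM

Belt: ratio = 245/70 = 3.5, so shaft II turns at 1421 / 3.5 = 406 RPM.
Chain: ratio = 35/20 = 1.75, so the output turns at 406 / 1.75 = 232 RPM.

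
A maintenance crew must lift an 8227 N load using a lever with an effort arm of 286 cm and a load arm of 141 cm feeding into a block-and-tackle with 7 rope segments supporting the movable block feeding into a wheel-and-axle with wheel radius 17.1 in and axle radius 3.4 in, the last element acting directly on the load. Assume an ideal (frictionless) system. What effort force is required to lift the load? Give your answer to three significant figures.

Lever MA = effort arm / load arm = 286/141 = 2.0284.
Block-and-tackle MA = number of supporting rope parts = 7.
Wheel-and-axle MA = R/r = 17.1/3.4 = 5.0294.
Combined ideal MA = 2.0284 × 7 × 5.0294 = 71.411.
Effort = load / MA = 8227 / 71.411 = 115.21 N.

115 N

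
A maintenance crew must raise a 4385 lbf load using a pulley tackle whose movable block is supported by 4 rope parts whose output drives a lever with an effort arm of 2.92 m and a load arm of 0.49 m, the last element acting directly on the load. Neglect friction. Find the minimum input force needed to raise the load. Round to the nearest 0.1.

Block-and-tackle MA = number of supporting rope parts = 4.
Lever MA = effort arm / load arm = 2.92/0.49 = 5.9592.
Combined ideal MA = 4 × 5.9592 = 23.837.
Effort = load / MA = 4385 / 23.837 = 183.96 lbf.

184.0 lbf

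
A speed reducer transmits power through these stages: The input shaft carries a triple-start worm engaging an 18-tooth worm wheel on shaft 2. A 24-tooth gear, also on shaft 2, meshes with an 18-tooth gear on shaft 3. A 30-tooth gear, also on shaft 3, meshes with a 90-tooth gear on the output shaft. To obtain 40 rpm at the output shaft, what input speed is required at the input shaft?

Overall ratio R = 6 × 0.75 × 3 = 13.5.
Required input speed = output speed × R = 40 × 13.5 = 540 rpm.

540 rpm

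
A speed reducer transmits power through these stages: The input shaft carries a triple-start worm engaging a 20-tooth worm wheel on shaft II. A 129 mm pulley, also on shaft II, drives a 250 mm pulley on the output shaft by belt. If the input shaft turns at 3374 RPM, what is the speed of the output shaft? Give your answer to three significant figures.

Worm: ratio = 20/3 = 6.6667, so shaft II turns at 3374 / 6.6667 = 506.1 RPM.
Belt: ratio = 250/129 = 1.938, so the output shaft turns at 506.1 / 1.938 = 261.15 RPM.

261 RPM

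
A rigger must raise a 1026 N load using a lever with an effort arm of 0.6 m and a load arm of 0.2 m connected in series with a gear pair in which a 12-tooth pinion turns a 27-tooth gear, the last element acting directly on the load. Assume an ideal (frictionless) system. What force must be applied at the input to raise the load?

Lever MA = effort arm / load arm = 0.6/0.2 = 3.
Gear pair MA = 27/12 = 2.25.
Combined ideal MA = 3 × 2.25 = 6.75.
Effort = load / MA = 1026 / 6.75 = 152 N.

152 N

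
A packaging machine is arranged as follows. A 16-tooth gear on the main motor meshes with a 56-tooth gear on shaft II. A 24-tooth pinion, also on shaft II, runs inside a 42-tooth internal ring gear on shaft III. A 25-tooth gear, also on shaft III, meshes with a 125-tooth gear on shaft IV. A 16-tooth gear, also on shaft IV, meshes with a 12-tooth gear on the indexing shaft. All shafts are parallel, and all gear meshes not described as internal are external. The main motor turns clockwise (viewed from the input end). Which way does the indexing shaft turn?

the main motor → shaft II: external mesh, 1 reversal → CCW.
shaft II → shaft III: internal mesh, same direction → CCW.
shaft III → shaft IV: external mesh, 1 reversal → CW.
shaft IV → the indexing shaft: external mesh, 1 reversal → CCW.
3 reversals in total — an odd number — so the indexing shaft turns opposite to the main motor.

counterclockwise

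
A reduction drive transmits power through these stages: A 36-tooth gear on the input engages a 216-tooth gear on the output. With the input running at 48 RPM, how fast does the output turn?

gear mesh 216/36 = 6 → 48/6 = 8 RPM

8 RPM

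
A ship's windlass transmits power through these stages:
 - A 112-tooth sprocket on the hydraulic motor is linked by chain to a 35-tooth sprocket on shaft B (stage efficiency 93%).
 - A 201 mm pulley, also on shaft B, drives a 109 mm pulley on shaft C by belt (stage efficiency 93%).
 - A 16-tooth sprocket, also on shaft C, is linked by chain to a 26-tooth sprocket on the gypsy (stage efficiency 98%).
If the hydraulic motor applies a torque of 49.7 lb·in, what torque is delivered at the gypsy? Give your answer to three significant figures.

Chain: ratio = 35/112 = 0.3125; torque at shaft B = 49.7 × 0.3125 × 0.93 = 14.444 lb·in.
Belt: ratio = 109/201 = 0.54229; torque at shaft C = 14.444 × 0.54229 × 0.93 = 7.2846 lb·in.
Chain: ratio = 26/16 = 1.625; torque at the gypsy = 7.2846 × 1.625 × 0.98 = 11.601 lb·in.

11.6 lb·in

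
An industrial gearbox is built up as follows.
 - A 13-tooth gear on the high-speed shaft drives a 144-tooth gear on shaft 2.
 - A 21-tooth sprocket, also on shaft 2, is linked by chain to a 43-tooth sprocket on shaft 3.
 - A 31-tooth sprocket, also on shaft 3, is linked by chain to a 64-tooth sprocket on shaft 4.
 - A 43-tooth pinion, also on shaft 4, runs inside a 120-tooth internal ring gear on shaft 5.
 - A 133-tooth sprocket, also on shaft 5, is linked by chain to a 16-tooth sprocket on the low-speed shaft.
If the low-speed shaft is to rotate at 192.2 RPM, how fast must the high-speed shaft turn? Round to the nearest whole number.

3021 RPM

Overall ratio R = 11.077 × 2.0476 × 2.0645 × 2.7907 × 0.1203 = 15.721.
Required input speed = output speed × R = 192.2 × 15.721 = 3021.5 RPM.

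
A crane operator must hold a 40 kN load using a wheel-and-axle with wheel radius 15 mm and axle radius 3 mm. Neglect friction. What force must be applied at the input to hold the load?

Wheel-and-axle MA = R/r = 15/3 = 5.
Effort = load / MA = 40 / 5 = 8 kN.

8 kN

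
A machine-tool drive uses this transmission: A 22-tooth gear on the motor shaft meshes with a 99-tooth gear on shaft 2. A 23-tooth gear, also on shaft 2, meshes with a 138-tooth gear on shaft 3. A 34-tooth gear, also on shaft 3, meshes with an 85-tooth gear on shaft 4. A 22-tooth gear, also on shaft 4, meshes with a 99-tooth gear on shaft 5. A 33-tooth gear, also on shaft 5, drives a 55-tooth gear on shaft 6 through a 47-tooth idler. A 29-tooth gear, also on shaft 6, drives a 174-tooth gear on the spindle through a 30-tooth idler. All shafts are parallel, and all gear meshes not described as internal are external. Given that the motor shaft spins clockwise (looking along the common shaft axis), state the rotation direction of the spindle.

clockwise

the motor shaft → shaft 2: external mesh, 1 reversal → CCW.
shaft 2 → shaft 3: external mesh, 1 reversal → CW.
shaft 3 → shaft 4: external mesh, 1 reversal → CCW.
shaft 4 → shaft 5: external mesh, 1 reversal → CW.
shaft 5 → shaft 6: driver → idler → driven is 2 external meshes, 2 reversals → CW.
shaft 6 → the spindle: driver → idler → driven is 2 external meshes, 2 reversals → CW.
8 reversals in total — an even number — so the spindle turns the same way as the motor shaft.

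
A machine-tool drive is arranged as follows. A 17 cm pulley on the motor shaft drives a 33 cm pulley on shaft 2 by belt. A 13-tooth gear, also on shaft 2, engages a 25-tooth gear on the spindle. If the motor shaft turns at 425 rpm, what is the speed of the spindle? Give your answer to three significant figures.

Belt: ratio = 33/17 = 1.9412, so shaft 2 turns at 425 / 1.9412 = 218.94 rpm.
Gear mesh: ratio = 25/13 = 1.9231, so the spindle turns at 218.94 / 1.9231 = 113.85 rpm.

114 rpm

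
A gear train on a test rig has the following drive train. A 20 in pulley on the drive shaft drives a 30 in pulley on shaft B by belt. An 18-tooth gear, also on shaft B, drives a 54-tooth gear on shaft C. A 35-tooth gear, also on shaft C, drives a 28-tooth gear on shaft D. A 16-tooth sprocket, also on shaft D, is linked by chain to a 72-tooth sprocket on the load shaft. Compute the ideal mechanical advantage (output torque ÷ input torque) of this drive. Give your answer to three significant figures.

Each stage contributes driven/driver: belt 30/20 = 1.5, gear mesh 54/18 = 3, gear mesh 28/35 = 0.8, chain 72/16 = 4.5.
Overall: 1.5 × 3 × 0.8 × 4.5 = 16.2.

16.2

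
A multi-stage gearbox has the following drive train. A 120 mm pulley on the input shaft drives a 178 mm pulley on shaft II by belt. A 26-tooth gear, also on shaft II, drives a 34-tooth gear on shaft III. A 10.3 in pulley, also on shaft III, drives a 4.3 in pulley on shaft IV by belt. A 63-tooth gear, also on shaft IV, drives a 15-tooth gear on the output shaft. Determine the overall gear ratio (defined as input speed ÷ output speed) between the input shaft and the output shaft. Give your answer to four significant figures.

Each stage contributes driven/driver: belt 178/120 = 1.4833, gear mesh 34/26 = 1.3077, belt 4.3/10.3 = 0.41748, gear mesh 15/63 = 0.2381.
Overall: 1.4833 × 1.3077 × 0.41748 × 0.2381 = 0.19281.

0.1928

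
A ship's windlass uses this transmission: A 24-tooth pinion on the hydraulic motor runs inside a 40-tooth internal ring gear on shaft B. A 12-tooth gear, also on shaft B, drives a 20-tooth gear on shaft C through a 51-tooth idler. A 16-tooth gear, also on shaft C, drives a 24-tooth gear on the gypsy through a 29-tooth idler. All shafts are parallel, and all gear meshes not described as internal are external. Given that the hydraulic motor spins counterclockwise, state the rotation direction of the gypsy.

counterclockwise

the hydraulic motor → shaft B: internal mesh, same direction → CCW.
shaft B → shaft C: driver → idler → driven is 2 external meshes, 2 reversals → CCW.
shaft C → the gypsy: driver → idler → driven is 2 external meshes, 2 reversals → CCW.
4 reversals in total — an even number — so the gypsy turns the same way as the hydraulic motor.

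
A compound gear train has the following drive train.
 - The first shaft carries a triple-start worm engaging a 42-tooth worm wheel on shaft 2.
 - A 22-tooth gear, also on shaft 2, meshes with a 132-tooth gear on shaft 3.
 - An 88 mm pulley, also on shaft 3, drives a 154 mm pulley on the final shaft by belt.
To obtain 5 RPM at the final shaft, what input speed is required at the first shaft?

Overall ratio R = 14 × 6 × 1.75 = 147.
Required input speed = output speed × R = 5 × 147 = 735 RPM.

735 RPM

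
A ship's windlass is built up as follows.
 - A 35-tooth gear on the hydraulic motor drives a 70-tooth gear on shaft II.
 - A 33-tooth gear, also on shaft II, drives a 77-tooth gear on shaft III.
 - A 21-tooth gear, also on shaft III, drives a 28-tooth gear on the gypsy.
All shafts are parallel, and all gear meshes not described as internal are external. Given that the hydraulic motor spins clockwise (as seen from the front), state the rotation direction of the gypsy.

anticlockwise

the hydraulic motor → shaft II: external mesh, 1 reversal → CCW.
shaft II → shaft III: external mesh, 1 reversal → CW.
shaft III → the gypsy: external mesh, 1 reversal → CCW.
3 reversals in total — an odd number — so the gypsy turns opposite to the hydraulic motor.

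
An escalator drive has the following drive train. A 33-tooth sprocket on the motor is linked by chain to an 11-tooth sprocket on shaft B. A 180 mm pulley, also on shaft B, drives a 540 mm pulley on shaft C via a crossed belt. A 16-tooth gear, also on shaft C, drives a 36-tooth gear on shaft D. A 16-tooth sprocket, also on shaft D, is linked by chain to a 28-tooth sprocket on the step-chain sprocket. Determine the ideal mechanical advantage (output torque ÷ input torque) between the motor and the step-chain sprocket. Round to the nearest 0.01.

3.94

Each stage contributes driven/driver: chain 11/33 = 0.33333, belt 540/180 = 3, gear mesh 36/16 = 2.25, chain 28/16 = 1.75.
Overall: 0.33333 × 3 × 2.25 × 1.75 = 3.9375.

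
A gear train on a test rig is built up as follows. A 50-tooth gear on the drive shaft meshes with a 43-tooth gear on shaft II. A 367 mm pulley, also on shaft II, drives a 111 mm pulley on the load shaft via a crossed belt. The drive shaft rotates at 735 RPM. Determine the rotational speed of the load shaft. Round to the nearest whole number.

2826 RPM

Gear mesh: ratio = 43/50 = 0.86, so shaft II turns at 735 / 0.86 = 854.65 RPM.
Belt: ratio = 111/367 = 0.30245, so the load shaft turns at 854.65 / 0.30245 = 2825.7 RPM.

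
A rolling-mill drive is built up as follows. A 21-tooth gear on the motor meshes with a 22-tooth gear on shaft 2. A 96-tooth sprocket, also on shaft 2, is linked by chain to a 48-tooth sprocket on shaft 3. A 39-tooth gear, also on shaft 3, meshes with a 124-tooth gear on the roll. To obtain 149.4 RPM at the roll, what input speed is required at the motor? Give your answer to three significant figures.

Overall ratio R = 1.0476 × 0.5 × 3.1795 = 1.6654.
Required input speed = output speed × R = 149.4 × 1.6654 = 248.82 RPM.

249 RPM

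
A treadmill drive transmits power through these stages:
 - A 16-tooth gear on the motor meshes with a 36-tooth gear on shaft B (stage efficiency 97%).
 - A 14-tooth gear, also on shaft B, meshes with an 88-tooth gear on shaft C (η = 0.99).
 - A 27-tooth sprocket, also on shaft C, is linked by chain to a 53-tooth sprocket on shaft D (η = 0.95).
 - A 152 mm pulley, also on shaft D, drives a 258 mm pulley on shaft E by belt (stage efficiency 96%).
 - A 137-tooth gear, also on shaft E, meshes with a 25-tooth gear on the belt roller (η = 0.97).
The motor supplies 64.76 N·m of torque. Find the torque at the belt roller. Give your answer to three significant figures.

473 N·m

gear mesh 36/16 = 2.25 → τ = 64.76·2.25·0.97 = 141.34 N·m
gear mesh 88/14 = 6.2857 → τ = 141.34·6.2857·0.99 = 879.53 N·m
chain 53/27 = 1.963 → τ = 879.53·1.963·0.95 = 1640.2 N·m
belt 258/152 = 1.6974 → τ = 1640.2·1.6974·0.96 = 2672.6 N·m
gear mesh 25/137 = 0.18248 → τ = 2672.6·0.18248·0.97 = 473.07 N·m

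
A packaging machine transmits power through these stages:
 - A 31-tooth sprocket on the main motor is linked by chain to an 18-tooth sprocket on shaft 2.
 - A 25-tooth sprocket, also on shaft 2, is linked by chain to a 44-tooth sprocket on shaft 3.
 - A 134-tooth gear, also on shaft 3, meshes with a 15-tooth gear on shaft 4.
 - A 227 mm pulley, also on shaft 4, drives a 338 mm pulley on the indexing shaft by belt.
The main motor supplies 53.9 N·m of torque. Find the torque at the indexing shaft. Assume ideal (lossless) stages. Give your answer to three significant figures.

chain 18/31 = 0.58065 → τ = 53.9·0.58065 = 31.297 N·m
chain 44/25 = 1.76 → τ = 31.297·1.76 = 55.082 N·m
gear mesh 15/134 = 0.11194 → τ = 55.082·0.11194 = 6.1659 N·m
belt 338/227 = 1.489 → τ = 6.1659·1.489 = 9.181 N·m

9.18 N·m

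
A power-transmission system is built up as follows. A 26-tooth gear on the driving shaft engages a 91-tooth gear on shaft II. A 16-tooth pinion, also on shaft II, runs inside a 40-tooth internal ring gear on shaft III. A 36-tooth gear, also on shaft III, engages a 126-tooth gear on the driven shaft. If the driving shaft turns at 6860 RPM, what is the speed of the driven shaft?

the driving shaft → shaft II (gear mesh, 91/26): 6860 ÷ 3.5 = 1960 RPM
shaft II → shaft III (internal gear, 40/16): 1960 ÷ 2.5 = 784 RPM
shaft III → the driven shaft (gear mesh, 126/36): 784 ÷ 3.5 = 224 RPM

224 RPM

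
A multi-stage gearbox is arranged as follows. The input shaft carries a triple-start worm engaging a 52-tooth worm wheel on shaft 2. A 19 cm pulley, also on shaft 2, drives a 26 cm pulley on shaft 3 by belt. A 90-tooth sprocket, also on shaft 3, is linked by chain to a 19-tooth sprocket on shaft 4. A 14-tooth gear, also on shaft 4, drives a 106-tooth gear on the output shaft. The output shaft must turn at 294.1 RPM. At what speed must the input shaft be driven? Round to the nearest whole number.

Overall ratio R = 17.333 × 1.3684 × 0.21111 × 7.5714 = 37.913.
Required input speed = output speed × R = 294.1 × 37.913 = 11150 RPM.

11150 RPM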